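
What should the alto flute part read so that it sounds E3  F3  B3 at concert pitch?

A3 Bb3 E4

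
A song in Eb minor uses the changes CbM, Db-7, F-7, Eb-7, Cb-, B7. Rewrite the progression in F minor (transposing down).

Eb minor down to F minor is a minor seventh; each chord root moves by that interval while the quality stays the same.
CbM: root Cb down a minor seventh → Db, giving DbM.
Db-7: root Db down a minor seventh → Eb, giving Eb-7.
F-7: root F down a minor seventh → G, giving G-7.
Eb-7: root Eb down a minor seventh → F, giving F-7.
Cb-: root Cb down a minor seventh → Db, giving Db-.
B7: root B down a minor seventh → C#, giving C#7.

DbM Eb-7 G-7 F-7 Db- C#7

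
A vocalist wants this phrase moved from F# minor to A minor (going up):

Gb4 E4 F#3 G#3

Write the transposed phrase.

From F# up to A is a minor third; apply that to each pitch.
Gb4 to Bbb4
E4 to G4
F#3 to A3
G#3 to B3

Bbb4 G4 A3 B3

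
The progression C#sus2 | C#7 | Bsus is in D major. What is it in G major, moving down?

F#sus2 F#7 Esus

D major down to G major is a perfect fifth; each chord root moves by that interval while the quality stays the same.
C#sus2: root C# down a perfect fifth → F#, giving F#sus2.
C#7: root C# down a perfect fifth → F#, giving F#7.
Bsus: root B down a perfect fifth → E, giving Esus.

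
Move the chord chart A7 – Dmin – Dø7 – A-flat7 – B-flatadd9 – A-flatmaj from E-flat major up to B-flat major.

E-flat major up to B-flat major is a perfect fifth; each chord root moves by that interval while the quality stays the same.
A7: root A up a perfect fifth → E, giving E7.
Dmin: root D up a perfect fifth → A, giving Amin.
Dø7: root D up a perfect fifth → A, giving Aø7.
A-flat7: root A-flat up a perfect fifth → Eb, giving Eb7.
B-flatadd9: root B-flat up a perfect fifth → F, giving Fadd9.
A-flatmaj: root A-flat up a perfect fifth → Eb, giving Ebmaj.

E7 Amin Aø7 Eb7 Fadd9 Ebmaj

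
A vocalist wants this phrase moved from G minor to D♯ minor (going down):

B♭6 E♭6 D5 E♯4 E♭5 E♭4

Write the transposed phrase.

F#6 B5 A#4 B##3 B4 B3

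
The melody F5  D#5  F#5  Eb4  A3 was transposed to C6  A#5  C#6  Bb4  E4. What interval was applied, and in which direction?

up a perfect fifth

From F5 to C6 is 5 letter names — a fifth of some quality.
F5 to C6 is 7 semitones, which makes it a perfect fifth; the second version is higher, so the direction is up.
Checking another pair — A3 → E4 — gives the same interval.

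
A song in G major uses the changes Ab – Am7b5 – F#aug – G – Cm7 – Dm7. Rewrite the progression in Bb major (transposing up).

Cb Cm7b5 Aaug Bb Ebm7 Fm7

G major up to Bb major is a minor third; each chord root moves by that interval while the quality stays the same.
Ab: root Ab up a minor third → Cb, giving Cb.
Am7b5: root A up a minor third → C, giving Cm7b5.
F#aug: root F# up a minor third → A, giving Aaug.
G: root G up a minor third → Bb, giving Bb.
Cm7: root C up a minor third → Eb, giving Ebm7.
Dm7: root D up a minor third → F, giving Fm7.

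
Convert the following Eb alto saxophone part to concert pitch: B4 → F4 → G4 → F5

D4 Ab3 Bb3 Ab4

The Eb alto saxophone sounds a major sixth below written, so transpose each written note down a major sixth.
B4 to D4
F4 to Ab3
G4 to Bb3
F5 to Ab4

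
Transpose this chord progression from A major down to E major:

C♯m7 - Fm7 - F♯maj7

G#m7 Cm7 C#maj7

A major down to E major is a perfect fourth; each chord root moves by that interval while the quality stays the same.
C♯m7: root C♯ down a perfect fourth → G#, giving G#m7.
Fm7: root F down a perfect fourth → C, giving Cm7.
F♯maj7: root F♯ down a perfect fourth → C#, giving C#maj7.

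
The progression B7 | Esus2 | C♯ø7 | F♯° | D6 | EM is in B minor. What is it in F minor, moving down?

F7 Bbsus2 Gø7 C° Ab6 BbM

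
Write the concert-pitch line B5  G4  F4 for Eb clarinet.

G#5 E4 D4

The Eb clarinet sounds a minor third above written, so the written part must be a minor third below concert — transpose each note down.
B5 becomes G#5
G4 becomes E4
F4 becomes D4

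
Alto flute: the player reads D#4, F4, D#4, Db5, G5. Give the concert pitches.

A#3 C4 A#3 Ab4 D5

The alto flute sounds a perfect fourth below written, so transpose each written note down a perfect fourth.
D#4 → A#3
F4 → C4
D#4 → A#3
Db5 → Ab4
G5 → D5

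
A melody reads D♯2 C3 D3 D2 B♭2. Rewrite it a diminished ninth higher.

Eb3 Dbb4 Ebb4 Ebb3 Cbb4

A diminished ninth up from D#2 gives Eb3.
C3 up a diminished ninth is Dbb4.
A diminished ninth up from D3 gives Ebb4.
A diminished ninth up from D2 gives Ebb3.
Bb2 up a diminished ninth is Cbb4.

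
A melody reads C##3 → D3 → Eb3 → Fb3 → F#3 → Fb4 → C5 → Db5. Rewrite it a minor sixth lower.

E##2 F#2 G2 Ab2 A#2 Ab3 E4 F4

C##3 gives E##2
D3 gives F#2
Eb3 gives G2
Fb3 gives Ab2
F#3 gives A#2
Fb4 gives Ab3
C5 gives E4
Db5 gives F4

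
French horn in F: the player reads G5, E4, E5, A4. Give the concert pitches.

The French horn in F sounds a perfect fifth below written, so transpose each written note down a perfect fifth.
G5 to C5
E4 to A3
E5 to A4
A4 to D4

C5 A3 A4 D4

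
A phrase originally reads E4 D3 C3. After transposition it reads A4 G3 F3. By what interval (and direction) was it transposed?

From E4 to A4 is 4 letter names — a fourth of some quality.
E4 to A4 is 5 semitones, which makes it a perfect fourth; the second version is higher, so the direction is up.
Checking another pair — C3 → F3 — gives the same interval.

up a perfect fourth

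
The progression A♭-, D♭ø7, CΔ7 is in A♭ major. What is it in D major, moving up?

A♭ major up to D major is an augmented fourth; each chord root moves by that interval while the quality stays the same.
A♭-: root A♭ up an augmented fourth → D, giving D-.
D♭ø7: root D♭ up an augmented fourth → G, giving Gø7.
CΔ7: root C up an augmented fourth → F#, giving F#Δ7.

D- Gø7 F#Δ7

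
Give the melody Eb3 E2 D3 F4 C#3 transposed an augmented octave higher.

E4 E#3 D#4 F#5 C##4

Eb3 up an augmented octave is E4.
An augmented octave up from E2 gives E#3.
D3: an octave up reaches D, and 13 semitones makes it D#4.
An augmented octave up from F4 gives F#5.
C#3: an octave up reaches C, and 13 semitones makes it C##4.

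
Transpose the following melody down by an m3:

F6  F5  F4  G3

F6 → D6
F5 → D5
F4 → D4
G3 → E3

D6 D5 D4 E3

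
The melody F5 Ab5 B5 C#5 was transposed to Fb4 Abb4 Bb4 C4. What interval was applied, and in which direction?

down an augmented octave

Take the first pair: F5 → Fb4. F to F spans 8 letter names, so the interval is some kind of octave.
Fb4 to F5 is 13 semitones, which makes it an augmented octave; the second version is lower, so the direction is down.
Checking another pair — C#5 → C4 — gives the same interval.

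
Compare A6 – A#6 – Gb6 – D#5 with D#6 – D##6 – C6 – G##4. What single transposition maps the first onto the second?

down a diminished fifth

From A6 to D#6 is 5 letter names — a fifth of some quality.
D#6 to A6 is 6 semitones, which makes it a diminished fifth; the second version is lower, so the direction is down.
Checking another pair — D#5 → G##4 — gives the same interval.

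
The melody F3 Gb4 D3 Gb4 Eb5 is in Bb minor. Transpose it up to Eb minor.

Bb minor to Eb minor up is a perfect fourth, so every note moves up by that interval.
F3 -> Bb3
Gb4 -> Cb5
D3 -> G3
Gb4 -> Cb5
Eb5 -> Ab5

Bb3 Cb5 G3 Cb5 Ab5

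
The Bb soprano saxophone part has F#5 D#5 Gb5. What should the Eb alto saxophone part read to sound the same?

First find concert pitch: the Bb soprano saxophone sounds a major second below written, so F#5 D#5 Gb5 sounds E5 C#5 Fb5.
Then write for Eb alto saxophone: it sounds a major sixth below written, so the part must be a major sixth above concert.
E5 → C#6
C#5 → A#5
Fb5 → Db6

C#6 A#5 Db6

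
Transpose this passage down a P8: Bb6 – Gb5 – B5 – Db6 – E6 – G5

A perfect octave down from Bb6 gives Bb5.
Gb5 down a perfect octave is Gb4.
B5 down a perfect octave is B4.
Db6: an octave down reaches D, and 12 semitones makes it Db5.
E6 down a perfect octave is E5.
A perfect octave down from G5 gives G4.

Bb5 Gb4 B4 Db5 E5 G4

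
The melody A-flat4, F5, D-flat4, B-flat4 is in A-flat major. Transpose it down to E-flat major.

A-flat major to E-flat major down is a perfect fourth, so every note moves down by that interval.
Ab4 becomes Eb4
F5 becomes C5
Db4 becomes Ab3
Bb4 becomes F4

Eb4 C5 Ab3 F4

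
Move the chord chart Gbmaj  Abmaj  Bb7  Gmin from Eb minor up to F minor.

Eb minor up to F minor is a major second; each chord root moves by that interval while the quality stays the same.
Gbmaj: root Gb up a major second → Ab, giving Abmaj.
Abmaj: root Ab up a major second → Bb, giving Bbmaj.
Bb7: root Bb up a major second → C, giving C7.
Gmin: root G up a major second → A, giving Amin.

Abmaj Bbmaj C7 Amin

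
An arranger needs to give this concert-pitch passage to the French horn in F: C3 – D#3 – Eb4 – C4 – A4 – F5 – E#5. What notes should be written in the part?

Written C4 sounds as F3 on the French horn in F, so concert pitches are written a perfect fifth up.
C3 to G3
D#3 to A#3
Eb4 to Bb4
C4 to G4
A4 to E5
F5 to C6
E#5 to B#5

G3 A#3 Bb4 G4 E5 C6 B#5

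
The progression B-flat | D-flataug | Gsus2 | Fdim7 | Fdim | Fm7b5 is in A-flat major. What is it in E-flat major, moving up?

A-flat major up to E-flat major is a perfect fifth; each chord root moves by that interval while the quality stays the same.
B-flat: root B-flat up a perfect fifth → F, giving F.
D-flataug: root D-flat up a perfect fifth → Ab, giving Abaug.
Gsus2: root G up a perfect fifth → D, giving Dsus2.
Fdim7: root F up a perfect fifth → C, giving Cdim7.
Fdim: root F up a perfect fifth → C, giving Cdim.
Fm7b5: root F up a perfect fifth → C, giving Cm7b5.

F Abaug Dsus2 Cdim7 Cdim Cm7b5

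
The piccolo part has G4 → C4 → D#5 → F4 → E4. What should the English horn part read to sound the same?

First find concert pitch: the piccolo sounds a perfect octave above written, so G4 C4 D#5 F4 E4 sounds G5 C5 D#6 F5 E5.
Then write for English horn: it sounds a perfect fifth below written, so the part must be a perfect fifth above concert.
G5 → D6
C5 → G5
D#6 → A#6
F5 → C6
E5 → B5

D6 G5 A#6 C6 B5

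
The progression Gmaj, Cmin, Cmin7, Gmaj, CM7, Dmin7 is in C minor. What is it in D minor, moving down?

Amaj Dmin Dmin7 Amaj DM7 Emin7

C minor down to D minor is a minor seventh; each chord root moves by that interval while the quality stays the same.
Gmaj: root G down a minor seventh → A, giving Amaj.
Cmin: root C down a minor seventh → D, giving Dmin.
Cmin7: root C down a minor seventh → D, giving Dmin7.
Gmaj: root G down a minor seventh → A, giving Amaj.
CM7: root C down a minor seventh → D, giving DM7.
Dmin7: root D down a minor seventh → E, giving Emin7.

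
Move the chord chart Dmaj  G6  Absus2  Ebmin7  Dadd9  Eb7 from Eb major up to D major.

Eb major up to D major is a major seventh; each chord root moves by that interval while the quality stays the same.
Dmaj: root D up a major seventh → C#, giving C#maj.
G6: root G up a major seventh → F#, giving F#6.
Absus2: root Ab up a major seventh → G, giving Gsus2.
Ebmin7: root Eb up a major seventh → D, giving Dmin7.
Dadd9: root D up a major seventh → C#, giving C#add9.
Eb7: root Eb up a major seventh → D, giving D7.

C#maj F#6 Gsus2 Dmin7 C#add9 D7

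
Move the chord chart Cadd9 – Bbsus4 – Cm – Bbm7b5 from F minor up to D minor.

Aadd9 Gsus4 Am Gm7b5

F minor up to D minor is a major sixth; each chord root moves by that interval while the quality stays the same.
Cadd9: root C up a major sixth → A, giving Aadd9.
Bbsus4: root Bb up a major sixth → G, giving Gsus4.
Cm: root C up a major sixth → A, giving Am.
Bbm7b5: root Bb up a major sixth → G, giving Gm7b5.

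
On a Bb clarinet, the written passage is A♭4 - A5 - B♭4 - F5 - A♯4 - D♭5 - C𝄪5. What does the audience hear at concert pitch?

The Bb clarinet sounds a major second below written, so transpose each written note down a major second.
Ab4 to Gb4
A5 to G5
Bb4 to Ab4
F5 to Eb5
A#4 to G#4
Db5 to Cb5
C##5 to B#4

Gb4 G5 Ab4 Eb5 G#4 Cb5 B#4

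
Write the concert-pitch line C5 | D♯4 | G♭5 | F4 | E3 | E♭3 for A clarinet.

Eb5 F#4 Bbb5 Ab4 G3 Gb3

Written C4 sounds as A3 on the A clarinet, so concert pitches are written a minor third up.
C5 gives Eb5
D#4 gives F#4
Gb5 gives Bbb5
F4 gives Ab4
E3 gives G3
Eb3 gives Gb3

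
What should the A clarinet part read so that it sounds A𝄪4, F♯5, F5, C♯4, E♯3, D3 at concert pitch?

C##5 A5 Ab5 E4 G#3 F3

Written C4 sounds as A3 on the A clarinet, so concert pitches are written a minor third up.
A##4 to C##5
F#5 to A5
F5 to Ab5
C#4 to E4
E#3 to G#3
D3 to F3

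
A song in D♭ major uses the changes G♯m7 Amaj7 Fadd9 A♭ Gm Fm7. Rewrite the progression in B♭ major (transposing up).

E#m7 F#maj7 Dadd9 F Em Dm7

D♭ major up to B♭ major is a major sixth; each chord root moves by that interval while the quality stays the same.
G♯m7: root G♯ up a major sixth → E#, giving E#m7.
Amaj7: root A up a major sixth → F#, giving F#maj7.
Fadd9: root F up a major sixth → D, giving Dadd9.
A♭: root A♭ up a major sixth → F, giving F.
Gm: root G up a major sixth → E, giving Em.
Fm7: root F up a major sixth → D, giving Dm7.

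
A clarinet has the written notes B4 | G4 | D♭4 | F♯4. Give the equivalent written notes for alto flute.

First find concert pitch: the A clarinet sounds a minor third below written, so B4 G4 D♭4 F♯4 sounds G#4 E4 Bb3 D#4.
Then write for alto flute: it sounds a perfect fourth below written, so the part must be a perfect fourth above concert.
G#4 → C#5
E4 → A4
Bb3 → Eb4
D#4 → G#4

C#5 A4 Eb4 G#4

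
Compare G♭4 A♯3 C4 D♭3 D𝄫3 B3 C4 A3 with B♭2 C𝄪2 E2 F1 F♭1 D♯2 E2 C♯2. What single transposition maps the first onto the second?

From Gb4 to Bb2 is 13 letter names — a thirteenth of some quality.
Bb2 to Gb4 is 20 semitones, which makes it a minor thirteenth; the second version is lower, so the direction is down.
Checking another pair — A3 → C#2 — gives the same interval.

down a minor thirteenth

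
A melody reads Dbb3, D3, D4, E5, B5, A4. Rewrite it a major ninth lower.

Cbb2 C2 C3 D4 A4 G3

Dbb3 becomes Cbb2
D3 becomes C2
D4 becomes C3
E5 becomes D4
B5 becomes A4
A4 becomes G3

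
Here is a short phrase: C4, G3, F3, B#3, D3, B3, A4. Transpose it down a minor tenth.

C4 gives A2
G3 gives E2
F3 gives D2
B#3 gives G##2
D3 gives B1
B3 gives G#2
A4 gives F#3

A2 E2 D2 G##2 B1 G#2 F#3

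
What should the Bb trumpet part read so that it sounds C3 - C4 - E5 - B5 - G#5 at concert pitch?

Written C4 sounds as Bb3 on the Bb trumpet, so concert pitches are written a major second up.
C3 gives D3
C4 gives D4
E5 gives F#5
B5 gives C#6
G#5 gives A#5

D3 D4 F#5 C#6 A#5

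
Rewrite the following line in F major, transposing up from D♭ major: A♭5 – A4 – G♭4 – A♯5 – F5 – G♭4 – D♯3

D♭ major to F major up is a major third, so every note moves up by that interval.
Ab5 -> C6
A4 -> C#5
Gb4 -> Bb4
A#5 -> C##6
F5 -> A5
Gb4 -> Bb4
D#3 -> F##3

C6 C#5 Bb4 C##6 A5 Bb4 F##3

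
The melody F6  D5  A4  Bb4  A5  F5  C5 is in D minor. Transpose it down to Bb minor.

D minor to Bb minor down is a major third, so every note moves down by that interval.
F6 → Db6
D5 → Bb4
A4 → F4
Bb4 → Gb4
A5 → F5
F5 → Db5
C5 → Ab4

Db6 Bb4 F4 Gb4 F5 Db5 Ab4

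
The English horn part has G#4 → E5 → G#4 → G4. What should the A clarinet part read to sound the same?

E4 C5 E4 Eb4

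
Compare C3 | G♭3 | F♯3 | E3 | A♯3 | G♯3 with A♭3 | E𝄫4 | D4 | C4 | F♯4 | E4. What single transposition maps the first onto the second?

From C3 to Ab3 is 6 letter names — a sixth of some quality.
C3 to Ab3 is 8 semitones, which makes it a minor sixth; the second version is higher, so the direction is up.
Checking another pair — G#3 → E4 — gives the same interval.

up a minor sixth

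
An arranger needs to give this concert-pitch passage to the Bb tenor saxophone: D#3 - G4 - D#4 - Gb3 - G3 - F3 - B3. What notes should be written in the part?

E#4 A5 E#5 Ab4 A4 G4 C#5

The Bb tenor saxophone sounds a major ninth below written, so the written part must be a major ninth above concert — transpose each note up.
D#3 to E#4
G4 to A5
D#4 to E#5
Gb3 to Ab4
G3 to A4
F3 to G4
B3 to C#5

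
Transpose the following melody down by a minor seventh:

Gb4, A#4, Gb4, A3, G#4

Gb4 gives Ab3
A#4 gives B#3
Gb4 gives Ab3
A3 gives B2
G#4 gives A#3

Ab3 B#3 Ab3 B2 A#3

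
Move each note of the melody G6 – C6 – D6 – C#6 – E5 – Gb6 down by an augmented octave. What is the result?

G6: an octave down reaches G, and 13 semitones makes it Gb5.
C6 down an augmented octave is Cb5.
D6 down an augmented octave is Db5.
An augmented octave down from C#6 gives C5.
E5: an octave down reaches E, and 13 semitones makes it Eb4.
An augmented octave down from Gb6 gives Gbb5.

Gb5 Cb5 Db5 C5 Eb4 Gbb5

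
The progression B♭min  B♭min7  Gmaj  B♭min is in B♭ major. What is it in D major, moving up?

Dmin Dmin7 Bmaj Dmin

B♭ major up to D major is a major third; each chord root moves by that interval while the quality stays the same.
B♭min: root B♭ up a major third → D, giving Dmin.
B♭min7: root B♭ up a major third → D, giving Dmin7.
Gmaj: root G up a major third → B, giving Bmaj.
B♭min: root B♭ up a major third → D, giving Dmin.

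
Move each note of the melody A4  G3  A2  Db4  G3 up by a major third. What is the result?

C#5 B3 C#3 F4 B3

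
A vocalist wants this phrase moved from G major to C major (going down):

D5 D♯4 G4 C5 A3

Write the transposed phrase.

G4 G#3 C4 F4 D3

G major to C major down is a perfect fifth, so every note moves down by that interval.
D5 → G4
D#4 → G#3
G4 → C4
C5 → F4
A3 → D3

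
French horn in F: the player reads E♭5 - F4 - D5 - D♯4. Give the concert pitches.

Written C4 on the French horn in F sounds as F3, a perfect fifth lower; apply that shift to every note.
Eb5 to Ab4
F4 to Bb3
D5 to G4
D#4 to G#3

Ab4 Bb3 G4 G#3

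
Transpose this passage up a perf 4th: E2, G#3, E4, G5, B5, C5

A2 C#4 A4 C6 E6 F5

E2 up a perfect fourth is A2.
G#3: a fourth up reaches C, and 5 semitones makes it C#4.
E4 up a perfect fourth is A4.
G5: a fourth up reaches C, and 5 semitones makes it C6.
A perfect fourth up from B5 gives E6.
C5 up a perfect fourth is F5.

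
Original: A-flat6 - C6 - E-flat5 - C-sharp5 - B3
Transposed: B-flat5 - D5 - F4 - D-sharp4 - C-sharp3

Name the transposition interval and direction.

down a minor seventh

From Ab6 to Bb5 is 7 letter names — a seventh of some quality.
Bb5 to Ab6 is 10 semitones, which makes it a minor seventh; the second version is lower, so the direction is down.
Checking another pair — B3 → C#3 — gives the same interval.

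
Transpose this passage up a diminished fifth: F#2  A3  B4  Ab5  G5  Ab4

F#2 -> C3
A3 -> Eb4
B4 -> F5
Ab5 -> Ebb6
G5 -> Db6
Ab4 -> Ebb5

C3 Eb4 F5 Ebb6 Db6 Ebb5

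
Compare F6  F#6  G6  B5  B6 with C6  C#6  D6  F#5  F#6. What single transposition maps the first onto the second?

From F6 to C6 is 4 letter names — a fourth of some quality.
C6 to F6 is 5 semitones, which makes it a perfect fourth; the second version is lower, so the direction is down.
Checking another pair — B6 → F#6 — gives the same interval.

down a perfect fourth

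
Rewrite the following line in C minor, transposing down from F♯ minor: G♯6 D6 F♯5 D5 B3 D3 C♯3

D6 Ab5 C5 Ab4 F3 Ab2 G2

From F♯ down to C is an augmented fourth; apply that to each pitch.
G#6 -> D6
D6 -> Ab5
F#5 -> C5
D5 -> Ab4
B3 -> F3
D3 -> Ab2
C#3 -> G2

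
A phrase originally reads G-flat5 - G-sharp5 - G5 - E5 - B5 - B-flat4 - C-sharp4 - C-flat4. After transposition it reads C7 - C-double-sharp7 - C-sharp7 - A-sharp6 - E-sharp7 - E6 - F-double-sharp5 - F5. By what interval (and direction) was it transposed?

From Gb5 to C7 is 11 letter names — an eleventh of some quality.
Gb5 to C7 is 18 semitones, which makes it an augmented eleventh; the second version is higher, so the direction is up.
Checking another pair — Cb4 → F5 — gives the same interval.

up an augmented eleventh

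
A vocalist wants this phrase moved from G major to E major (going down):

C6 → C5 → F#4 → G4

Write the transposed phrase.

A5 A4 D#4 E4

G major to E major down is a minor third, so every note moves down by that interval.
C6 to A5
C5 to A4
F#4 to D#4
G4 to E4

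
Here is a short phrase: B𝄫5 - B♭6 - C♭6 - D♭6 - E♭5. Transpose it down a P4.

Bbb5 becomes Fb5
Bb6 becomes F6
Cb6 becomes Gb5
Db6 becomes Ab5
Eb5 becomes Bb4

Fb5 F6 Gb5 Ab5 Bb4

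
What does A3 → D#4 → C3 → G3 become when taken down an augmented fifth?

Db3 G3 Fb2 Cb3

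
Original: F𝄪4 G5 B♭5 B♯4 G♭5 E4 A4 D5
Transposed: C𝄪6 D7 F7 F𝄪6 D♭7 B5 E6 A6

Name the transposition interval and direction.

From F##4 to C##6 is 12 letter names — a twelfth of some quality.
F##4 to C##6 is 19 semitones, which makes it a perfect twelfth; the second version is higher, so the direction is up.
Checking another pair — D5 → A6 — gives the same interval.

up a perfect twelfth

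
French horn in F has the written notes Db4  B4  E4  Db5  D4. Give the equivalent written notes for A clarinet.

First find concert pitch: the French horn in F sounds a perfect fifth below written, so Db4 B4 E4 Db5 D4 sounds Gb3 E4 A3 Gb4 G3.
Then write for A clarinet: it sounds a minor third below written, so the part must be a minor third above concert.
Gb3 → Bbb3
E4 → G4
A3 → C4
Gb4 → Bbb4
G3 → Bb3

Bbb3 G4 C4 Bbb4 Bb3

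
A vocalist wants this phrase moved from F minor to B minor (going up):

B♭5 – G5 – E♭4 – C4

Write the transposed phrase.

E6 C#6 A4 F#4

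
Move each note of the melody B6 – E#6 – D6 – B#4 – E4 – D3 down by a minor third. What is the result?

B6 -> G#6
E#6 -> C##6
D6 -> B5
B#4 -> G##4
E4 -> C#4
D3 -> B2

G#6 C##6 B5 G##4 C#4 B2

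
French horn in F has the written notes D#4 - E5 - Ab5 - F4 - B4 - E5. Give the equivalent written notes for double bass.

G#4 A5 Db6 Bb4 E5 A5

First find concert pitch: the French horn in F sounds a perfect fifth below written, so D#4 E5 Ab5 F4 B4 E5 sounds G#3 A4 Db5 Bb3 E4 A4.
Then write for double bass: it sounds a perfect octave below written, so the part must be a perfect octave above concert.
G#3 → G#4
A4 → A5
Db5 → Db6
Bb3 → Bb4
E4 → E5
A4 → A5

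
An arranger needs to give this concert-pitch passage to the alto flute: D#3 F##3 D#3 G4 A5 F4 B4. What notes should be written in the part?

G#3 B#3 G#3 C5 D6 Bb4 E5

The alto flute sounds a perfect fourth below written, so the written part must be a perfect fourth above concert — transpose each note up.
D#3 to G#3
F##3 to B#3
D#3 to G#3
G4 to C5
A5 to D6
F4 to Bb4
B4 to E5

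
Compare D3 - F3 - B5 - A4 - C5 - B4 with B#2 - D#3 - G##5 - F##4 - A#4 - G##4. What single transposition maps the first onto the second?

Take the first pair: D3 → B#2. D to B spans 3 letter names, so the interval is some kind of third.
B#2 to D3 is 2 semitones, which makes it a diminished third; the second version is lower, so the direction is down.
Checking another pair — B4 → G##4 — gives the same interval.

down a diminished third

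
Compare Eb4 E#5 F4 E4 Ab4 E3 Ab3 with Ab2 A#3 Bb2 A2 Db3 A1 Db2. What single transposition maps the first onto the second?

Take the first pair: Eb4 → Ab2. E to A spans 12 letter names, so the interval is some kind of twelfth.
Ab2 to Eb4 is 19 semitones, which makes it a perfect twelfth; the second version is lower, so the direction is down.
Checking another pair — Ab3 → Db2 — gives the same interval.

down a perfect twelfth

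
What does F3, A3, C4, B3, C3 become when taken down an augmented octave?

Fb2 Ab2 Cb3 Bb2 Cb2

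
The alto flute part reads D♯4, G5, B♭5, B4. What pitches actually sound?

A#3 D5 F5 F#4

The alto flute sounds a perfect fourth below written, so transpose each written note down a perfect fourth.
D#4 becomes A#3
G5 becomes D5
Bb5 becomes F5
B4 becomes F#4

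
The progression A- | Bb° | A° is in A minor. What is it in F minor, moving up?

F- Gb° F°

A minor up to F minor is a minor sixth; each chord root moves by that interval while the quality stays the same.
A-: root A up a minor sixth → F, giving F-.
Bb°: root Bb up a minor sixth → Gb, giving Gb°.
A°: root A up a minor sixth → F, giving F°.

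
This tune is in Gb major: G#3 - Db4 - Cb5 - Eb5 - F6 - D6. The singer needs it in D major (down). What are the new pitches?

D##3 A3 G4 B4 C#6 A#5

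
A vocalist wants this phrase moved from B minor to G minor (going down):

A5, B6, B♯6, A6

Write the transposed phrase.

B minor to G minor down is a major third, so every note moves down by that interval.
A5 → F5
B6 → G6
B#6 → G#6
A6 → F6

F5 G6 G#6 F6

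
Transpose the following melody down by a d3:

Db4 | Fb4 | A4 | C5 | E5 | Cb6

B3 D4 F##4 A#4 C##5 A5

Db4 down a diminished third is B3.
Fb4: a third down reaches D, and 2 semitones makes it D4.
A4: a third down reaches F, and 2 semitones makes it F##4.
A diminished third down from C5 gives A#4.
E5: a third down reaches C, and 2 semitones makes it C##5.
Cb6: a third down reaches A, and 2 semitones makes it A5.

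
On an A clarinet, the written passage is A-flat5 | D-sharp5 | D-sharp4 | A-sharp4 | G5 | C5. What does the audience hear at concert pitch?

Written C4 on the A clarinet sounds as A3, a minor third lower; apply that shift to every note.
Ab5 → F5
D#5 → B#4
D#4 → B#3
A#4 → F##4
G5 → E5
C5 → A4

F5 B#4 B#3 F##4 E5 A4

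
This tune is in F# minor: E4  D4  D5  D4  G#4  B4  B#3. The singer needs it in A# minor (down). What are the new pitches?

F# minor to A# minor down is a minor sixth, so every note moves down by that interval.
E4 becomes G#3
D4 becomes F#3
D5 becomes F#4
D4 becomes F#3
G#4 becomes B#3
B4 becomes D#4
B#3 becomes D##3

G#3 F#3 F#4 F#3 B#3 D#4 D##3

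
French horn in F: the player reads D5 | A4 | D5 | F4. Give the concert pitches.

The French horn in F sounds a perfect fifth below written, so transpose each written note down a perfect fifth.
D5 -> G4
A4 -> D4
D5 -> G4
F4 -> Bb3

G4 D4 G4 Bb3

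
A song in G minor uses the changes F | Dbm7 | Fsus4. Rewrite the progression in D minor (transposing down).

G minor down to D minor is a perfect fourth; each chord root moves by that interval while the quality stays the same.
F: root F down a perfect fourth → C, giving C.
Dbm7: root Db down a perfect fourth → Ab, giving Abm7.
Fsus4: root F down a perfect fourth → C, giving Csus4.

C Abm7 Csus4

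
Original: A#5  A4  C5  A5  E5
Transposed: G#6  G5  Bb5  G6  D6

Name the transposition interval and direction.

From A#5 to G#6 is 7 letter names — a seventh of some quality.
A#5 to G#6 is 10 semitones, which makes it a minor seventh; the second version is higher, so the direction is up.
Checking another pair — E5 → D6 — gives the same interval.

up a minor seventh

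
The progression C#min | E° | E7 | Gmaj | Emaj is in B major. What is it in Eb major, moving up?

B major up to Eb major is a diminished fourth; each chord root moves by that interval while the quality stays the same.
C#min: root C# up a diminished fourth → F, giving Fmin.
E°: root E up a diminished fourth → Ab, giving Ab°.
E7: root E up a diminished fourth → Ab, giving Ab7.
Gmaj: root G up a diminished fourth → Cb, giving Cbmaj.
Emaj: root E up a diminished fourth → Ab, giving Abmaj.

Fmin Ab° Ab7 Cbmaj Abmaj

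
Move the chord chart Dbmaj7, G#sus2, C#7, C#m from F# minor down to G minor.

F# minor down to G minor is a major seventh; each chord root moves by that interval while the quality stays the same.
Dbmaj7: root Db down a major seventh → Ebb, giving Ebbmaj7.
G#sus2: root G# down a major seventh → A, giving Asus2.
C#7: root C# down a major seventh → D, giving D7.
C#m: root C# down a major seventh → D, giving Dm.

Ebbmaj7 Asus2 D7 Dm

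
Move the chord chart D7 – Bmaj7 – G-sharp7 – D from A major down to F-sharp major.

B7 G#maj7 E#7 B

A major down to F-sharp major is a minor third; each chord root moves by that interval while the quality stays the same.
D7: root D down a minor third → B, giving B7.
Bmaj7: root B down a minor third → G#, giving G#maj7.
G-sharp7: root G-sharp down a minor third → E#, giving E#7.
D: root D down a minor third → B, giving B.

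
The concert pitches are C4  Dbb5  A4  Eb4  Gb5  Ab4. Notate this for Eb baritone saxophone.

A5 Bbb6 F#6 C6 Eb7 F6

Written C4 sounds as Eb2 on the Eb baritone saxophone, so concert pitches are written a major thirteenth up.
C4 → A5
Dbb5 → Bbb6
A4 → F#6
Eb4 → C6
Gb5 → Eb7
Ab4 → F6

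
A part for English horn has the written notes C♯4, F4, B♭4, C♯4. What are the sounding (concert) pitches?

F#3 Bb3 Eb4 F#3

The English horn sounds a perfect fifth below written, so transpose each written note down a perfect fifth.
C#4 to F#3
F4 to Bb3
Bb4 to Eb4
C#4 to F#3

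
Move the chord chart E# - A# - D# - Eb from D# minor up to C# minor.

D# minor up to C# minor is a minor seventh; each chord root moves by that interval while the quality stays the same.
E#: root E# up a minor seventh → D#, giving D#.
A#: root A# up a minor seventh → G#, giving G#.
D#: root D# up a minor seventh → C#, giving C#.
Eb: root Eb up a minor seventh → Db, giving Db.

D# G# C# Db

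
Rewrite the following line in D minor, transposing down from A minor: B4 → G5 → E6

A minor to D minor down is a perfect fifth, so every note moves down by that interval.
B4 -> E4
G5 -> C5
E6 -> A5

E4 C5 A5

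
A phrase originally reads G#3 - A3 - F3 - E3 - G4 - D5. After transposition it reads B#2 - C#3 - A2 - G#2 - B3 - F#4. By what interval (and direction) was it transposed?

down a minor sixth

Take the first pair: G#3 → B#2. G to B spans 6 letter names, so the interval is some kind of sixth.
B#2 to G#3 is 8 semitones, which makes it a minor sixth; the second version is lower, so the direction is down.
Checking another pair — D5 → F#4 — gives the same interval.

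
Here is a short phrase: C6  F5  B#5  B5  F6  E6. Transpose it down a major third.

C6 gives Ab5
F5 gives Db5
B#5 gives G#5
B5 gives G5
F6 gives Db6
E6 gives C6

Ab5 Db5 G#5 G5 Db6 C6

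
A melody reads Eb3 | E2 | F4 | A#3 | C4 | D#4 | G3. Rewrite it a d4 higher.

Abb3 Ab2 Bbb4 D4 Fb4 G4 Cb4

Eb3 gives Abb3
E2 gives Ab2
F4 gives Bbb4
A#3 gives D4
C4 gives Fb4
D#4 gives G4
G3 gives Cb4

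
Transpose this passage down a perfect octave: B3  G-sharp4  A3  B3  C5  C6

B3 down a perfect octave is B2.
G#4: an octave down reaches G, and 12 semitones makes it G#3.
A3: an octave down reaches A, and 12 semitones makes it A2.
A perfect octave down from B3 gives B2.
A perfect octave down from C5 gives C4.
A perfect octave down from C6 gives C5.

B2 G#3 A2 B2 C4 C5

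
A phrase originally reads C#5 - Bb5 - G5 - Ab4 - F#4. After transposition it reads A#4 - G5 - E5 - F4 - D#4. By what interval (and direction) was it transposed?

From C#5 to A#4 is 3 letter names — a third of some quality.
A#4 to C#5 is 3 semitones, which makes it a minor third; the second version is lower, so the direction is down.
Checking another pair — F#4 → D#4 — gives the same interval.

down a minor third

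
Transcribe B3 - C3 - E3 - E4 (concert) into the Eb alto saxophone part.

G#4 A3 C#4 C#5

The Eb alto saxophone sounds a major sixth below written, so the written part must be a major sixth above concert — transpose each note up.
B3 gives G#4
C3 gives A3
E3 gives C#4
E4 gives C#5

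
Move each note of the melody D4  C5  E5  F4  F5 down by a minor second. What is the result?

A minor second down from D4 gives C#4.
C5: a second down reaches B, and 1 semitone makes it B4.
A minor second down from E5 gives D#5.
A minor second down from F4 gives E4.
A minor second down from F5 gives E5.

C#4 B4 D#5 E4 E5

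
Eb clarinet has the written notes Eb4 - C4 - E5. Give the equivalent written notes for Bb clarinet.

Ab4 F4 A5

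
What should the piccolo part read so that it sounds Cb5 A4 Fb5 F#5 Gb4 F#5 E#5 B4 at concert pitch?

Cb4 A3 Fb4 F#4 Gb3 F#4 E#4 B3

Written C4 sounds as C5 on the piccolo, so concert pitches are written a perfect octave down.
Cb5 gives Cb4
A4 gives A3
Fb5 gives Fb4
F#5 gives F#4
Gb4 gives Gb3
F#5 gives F#4
E#5 gives E#4
B4 gives B3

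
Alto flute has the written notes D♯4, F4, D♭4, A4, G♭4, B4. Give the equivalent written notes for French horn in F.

First find concert pitch: the alto flute sounds a perfect fourth below written, so D♯4 F4 D♭4 A4 G♭4 B4 sounds A#3 C4 Ab3 E4 Db4 F#4.
Then write for French horn in F: it sounds a perfect fifth below written, so the part must be a perfect fifth above concert.
A#3 → E#4
C4 → G4
Ab3 → Eb4
E4 → B4
Db4 → Ab4
F#4 → C#5

E#4 G4 Eb4 B4 Ab4 C#5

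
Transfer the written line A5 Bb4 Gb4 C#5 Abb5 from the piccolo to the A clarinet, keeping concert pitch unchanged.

C7 Db6 Bbb5 E6 Cbb7

First find concert pitch: the piccolo sounds a perfect octave above written, so A5 Bb4 Gb4 C#5 Abb5 sounds A6 Bb5 Gb5 C#6 Abb6.
Then write for A clarinet: it sounds a minor third below written, so the part must be a minor third above concert.
A6 → C7
Bb5 → Db6
Gb5 → Bbb5
C#6 → E6
Abb6 → Cbb7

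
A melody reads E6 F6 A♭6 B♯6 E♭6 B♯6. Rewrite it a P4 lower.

B5 C6 Eb6 F##6 Bb5 F##6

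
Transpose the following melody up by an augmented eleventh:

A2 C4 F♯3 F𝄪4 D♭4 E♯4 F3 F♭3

D#4 F#5 B#4 B##5 G5 A##5 B4 Bb4

A2 up an augmented eleventh is D#4.
C4: an eleventh up reaches F, and 18 semitones makes it F#5.
F#3 up an augmented eleventh is B#4.
F##4: an eleventh up reaches B, and 18 semitones makes it B##5.
An augmented eleventh up from Db4 gives G5.
E#4: an eleventh up reaches A, and 18 semitones makes it A##5.
F3 up an augmented eleventh is B4.
An augmented eleventh up from Fb3 gives Bb4.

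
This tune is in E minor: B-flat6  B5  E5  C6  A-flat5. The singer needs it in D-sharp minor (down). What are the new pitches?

A6 A#5 D#5 B5 G5

E minor to D-sharp minor down is a minor second, so every note moves down by that interval.
Bb6 -> A6
B5 -> A#5
E5 -> D#5
C6 -> B5
Ab5 -> G5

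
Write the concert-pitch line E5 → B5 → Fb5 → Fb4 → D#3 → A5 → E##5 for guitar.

E6 B6 Fb6 Fb5 D#4 A6 E##6

Written C4 sounds as C3 on the guitar, so concert pitches are written a perfect octave up.
E5 to E6
B5 to B6
Fb5 to Fb6
Fb4 to Fb5
D#3 to D#4
A5 to A6
E##5 to E##6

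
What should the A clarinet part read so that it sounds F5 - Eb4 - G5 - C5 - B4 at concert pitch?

The A clarinet sounds a minor third below written, so the written part must be a minor third above concert — transpose each note up.
F5 -> Ab5
Eb4 -> Gb4
G5 -> Bb5
C5 -> Eb5
B4 -> D5

Ab5 Gb4 Bb5 Eb5 D5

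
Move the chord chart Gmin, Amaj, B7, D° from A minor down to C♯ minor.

A minor down to C♯ minor is a minor sixth; each chord root moves by that interval while the quality stays the same.
Gmin: root G down a minor sixth → B, giving Bmin.
Amaj: root A down a minor sixth → C#, giving C#maj.
B7: root B down a minor sixth → D#, giving D#7.
D°: root D down a minor sixth → F#, giving F#°.

Bmin C#maj D#7 F#°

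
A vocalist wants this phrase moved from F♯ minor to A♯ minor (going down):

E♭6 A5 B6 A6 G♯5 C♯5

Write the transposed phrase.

G5 C#5 D#6 C#6 B#4 E#4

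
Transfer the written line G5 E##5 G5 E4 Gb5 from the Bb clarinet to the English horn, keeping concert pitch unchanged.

First find concert pitch: the Bb clarinet sounds a major second below written, so G5 E##5 G5 E4 Gb5 sounds F5 D##5 F5 D4 Fb5.
Then write for English horn: it sounds a perfect fifth below written, so the part must be a perfect fifth above concert.
F5 → C6
D##5 → A##5
F5 → C6
D4 → A4
Fb5 → Cb6

C6 A##5 C6 A4 Cb6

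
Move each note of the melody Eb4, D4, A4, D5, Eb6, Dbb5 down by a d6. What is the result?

Eb4 to G#3
D4 to F##3
A4 to C##4
D5 to F##4
Eb6 to G#5
Dbb5 to F4

G#3 F##3 C##4 F##4 G#5 F4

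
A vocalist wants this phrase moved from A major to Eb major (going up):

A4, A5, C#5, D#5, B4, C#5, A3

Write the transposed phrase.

A major to Eb major up is a diminished fifth, so every note moves up by that interval.
A4 -> Eb5
A5 -> Eb6
C#5 -> G5
D#5 -> A5
B4 -> F5
C#5 -> G5
A3 -> Eb4

Eb5 Eb6 G5 A5 F5 G5 Eb4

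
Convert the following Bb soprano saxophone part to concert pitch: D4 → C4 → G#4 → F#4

The Bb soprano saxophone sounds a major second below written, so transpose each written note down a major second.
D4 becomes C4
C4 becomes Bb3
G#4 becomes F#4
F#4 becomes E4

C4 Bb3 F#4 E4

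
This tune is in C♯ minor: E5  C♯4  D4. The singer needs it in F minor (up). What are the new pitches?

From C♯ up to F is a diminished fourth; apply that to each pitch.
E5 becomes Ab5
C#4 becomes F4
D4 becomes Gb4

Ab5 F4 Gb4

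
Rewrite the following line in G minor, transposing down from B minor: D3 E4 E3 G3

Bb2 C4 C3 Eb3

B minor to G minor down is a major third, so every note moves down by that interval.
D3 gives Bb2
E4 gives C4
E3 gives C3
G3 gives Eb3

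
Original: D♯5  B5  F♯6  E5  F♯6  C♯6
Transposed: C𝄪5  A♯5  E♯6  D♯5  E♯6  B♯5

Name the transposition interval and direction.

down a minor second

From D#5 to C##5 is 2 letter names — a second of some quality.
C##5 to D#5 is 1 semitone, which makes it a minor second; the second version is lower, so the direction is down.
Checking another pair — C#6 → B#5 — gives the same interval.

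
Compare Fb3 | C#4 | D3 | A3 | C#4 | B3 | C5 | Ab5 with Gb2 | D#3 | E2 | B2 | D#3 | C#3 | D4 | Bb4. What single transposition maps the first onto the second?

down a minor seventh

Take the first pair: Fb3 → Gb2. F to G spans 7 letter names, so the interval is some kind of seventh.
Gb2 to Fb3 is 10 semitones, which makes it a minor seventh; the second version is lower, so the direction is down.
Checking another pair — Ab5 → Bb4 — gives the same interval.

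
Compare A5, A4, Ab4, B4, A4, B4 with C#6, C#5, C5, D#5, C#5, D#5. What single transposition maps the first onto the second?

up a major third

Take the first pair: A5 → C#6. A to C spans 3 letter names, so the interval is some kind of third.
A5 to C#6 is 4 semitones, which makes it a major third; the second version is higher, so the direction is up.
Checking another pair — B4 → D#5 — gives the same interval.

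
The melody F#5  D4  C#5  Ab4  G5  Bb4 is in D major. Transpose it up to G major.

B5 G4 F#5 Db5 C6 Eb5

D major to G major up is a perfect fourth, so every note moves up by that interval.
F#5 becomes B5
D4 becomes G4
C#5 becomes F#5
Ab4 becomes Db5
G5 becomes C6
Bb4 becomes Eb5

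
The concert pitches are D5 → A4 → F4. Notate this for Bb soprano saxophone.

E5 B4 G4

Written C4 sounds as Bb3 on the Bb soprano saxophone, so concert pitches are written a major second up.
D5 to E5
A4 to B4
F4 to G4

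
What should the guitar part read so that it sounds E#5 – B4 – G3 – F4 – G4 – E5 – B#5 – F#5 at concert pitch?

E#6 B5 G4 F5 G5 E6 B#6 F#6

The guitar sounds a perfect octave below written, so the written part must be a perfect octave above concert — transpose each note up.
E#5 → E#6
B4 → B5
G3 → G4
F4 → F5
G4 → G5
E5 → E6
B#5 → B#6
F#5 → F#6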